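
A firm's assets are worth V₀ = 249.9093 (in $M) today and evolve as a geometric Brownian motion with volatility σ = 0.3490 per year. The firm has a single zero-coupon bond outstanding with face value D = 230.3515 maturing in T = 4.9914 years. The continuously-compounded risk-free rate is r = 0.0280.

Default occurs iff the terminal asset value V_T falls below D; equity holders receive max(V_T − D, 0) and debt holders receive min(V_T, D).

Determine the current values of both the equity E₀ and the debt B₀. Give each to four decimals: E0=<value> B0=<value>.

d₁ = [ln(V₀/D) + (r + σ²/2)T] / (σ√T)
   = [ln(249.9093/230.3515) + (0.0280 + 0.5·0.3490²)·4.9914] / (0.3490·√4.9914)
   = [0.081492 + 0.443738] / 0.779716 = 0.673616
d₂ = d₁ − σ√T = 0.673616 − 0.779716 = -0.106100
N(d₁) = 0.749722,  N(d₂) = 0.457752,  e^(−rT) = 0.869568
E₀ = V₀·N(d₁) − D·e^(−rT)·N(d₂)
   = 249.9093·0.749722 − 230.3515·0.869568·0.457752 = 95.672124
B₀ = V₀ − E₀ = 249.9093 − 95.672124 = 154.237176

E0=95.6721 B0=154.2372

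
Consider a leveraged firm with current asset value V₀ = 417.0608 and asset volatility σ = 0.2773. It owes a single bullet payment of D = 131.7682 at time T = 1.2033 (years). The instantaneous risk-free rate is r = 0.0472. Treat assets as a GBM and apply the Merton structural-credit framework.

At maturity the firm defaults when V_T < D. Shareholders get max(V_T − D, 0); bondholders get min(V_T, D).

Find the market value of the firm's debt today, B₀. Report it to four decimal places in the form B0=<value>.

B0=124.4923

d₁ = [ln(V₀/D) + (r + σ²/2)T] / (σ√T)
   = [ln(417.0608/131.7682) + (0.0472 + 0.5·0.2773²)·1.2033] / (0.2773·√1.2033)
   = [1.152188 + 0.103060] / 0.304184 = 4.126602
d₂ = d₁ − σ√T = 4.126602 − 0.304184 = 3.822417
N(d₁) = 0.999982,  N(d₂) = 0.999934,  e^(−rT) = 0.944787
E₀ = V₀·N(d₁) − D·e^(−rT)·N(d₂)
   = 417.0608·0.999982 − 131.7682·0.944787·0.999934 = 292.568464
B₀ = V₀ − E₀ = 417.0608 − 292.568464 = 124.492336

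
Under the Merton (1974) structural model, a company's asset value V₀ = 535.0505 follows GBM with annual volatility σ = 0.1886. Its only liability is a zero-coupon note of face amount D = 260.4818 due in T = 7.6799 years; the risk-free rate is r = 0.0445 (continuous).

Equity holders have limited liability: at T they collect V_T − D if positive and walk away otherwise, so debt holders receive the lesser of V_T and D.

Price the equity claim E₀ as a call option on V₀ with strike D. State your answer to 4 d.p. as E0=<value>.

E0=351.2226

d₁ = [ln(V₀/D) + (r + σ²/2)T] / (σ√T)
   = [ln(535.0505/260.4818) + (0.0445 + 0.5·0.1886²)·7.6799] / (0.1886·√7.6799)
   = [0.719828 + 0.478342] / 0.522660 = 2.292446
d₂ = d₁ − σ√T = 2.292446 − 0.522660 = 1.769786
N(d₁) = 0.989060,  N(d₂) = 0.961619,  e^(−rT) = 0.710522
E₀ = V₀·N(d₁) − D·e^(−rT)·N(d₂)
   = 535.0505·0.989060 − 260.4818·0.710522·0.961619 = 351.222610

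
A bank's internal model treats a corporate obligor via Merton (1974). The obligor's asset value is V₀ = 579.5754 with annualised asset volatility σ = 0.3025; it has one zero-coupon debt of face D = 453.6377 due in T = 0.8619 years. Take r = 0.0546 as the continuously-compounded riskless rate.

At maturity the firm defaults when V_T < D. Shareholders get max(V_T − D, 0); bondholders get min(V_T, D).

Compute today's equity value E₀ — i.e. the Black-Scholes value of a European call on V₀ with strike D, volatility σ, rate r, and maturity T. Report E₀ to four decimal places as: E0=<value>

d₁ = [ln(V₀/D) + (r + σ²/2)T] / (σ√T)
   = [ln(579.5754/453.6377) + (0.0546 + 0.5·0.3025²)·0.8619] / (0.3025·√0.8619)
   = [0.244997 + 0.086494] / 0.280837 = 1.180370
d₂ = d₁ − σ√T = 1.180370 − 0.280837 = 0.899534
N(d₁) = 0.881074,  N(d₂) = 0.815816,  e^(−rT) = 0.954030
E₀ = V₀·N(d₁) − D·e^(−rT)·N(d₂)
   = 579.5754·0.881074 − 453.6377·0.954030·0.815816 = 157.576402

E0=157.5764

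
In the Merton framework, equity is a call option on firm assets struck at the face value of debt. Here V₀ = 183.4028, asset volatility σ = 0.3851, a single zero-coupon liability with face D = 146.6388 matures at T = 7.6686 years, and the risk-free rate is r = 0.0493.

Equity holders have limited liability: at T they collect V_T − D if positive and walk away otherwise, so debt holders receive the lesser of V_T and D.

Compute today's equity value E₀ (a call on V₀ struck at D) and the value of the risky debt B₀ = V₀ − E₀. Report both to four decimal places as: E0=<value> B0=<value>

E0=106.9384 B0=76.4644

d₁ = [ln(V₀/D) + (r + σ²/2)T] / (σ√T)
   = [ln(183.4028/146.6388) + (0.0493 + 0.5·0.3851²)·7.6686] / (0.3851·√7.6686)
   = [0.223712 + 0.946696] / 1.066428 = 1.097504
d₂ = d₁ − σ√T = 1.097504 − 1.066428 = 0.031076
N(d₁) = 0.863789,  N(d₂) = 0.512395,  e^(−rT) = 0.685188
E₀ = V₀·N(d₁) − D·e^(−rT)·N(d₂)
   = 183.4028·0.863789 − 146.6388·0.685188·0.512395 = 106.938384
B₀ = V₀ − E₀ = 183.4028 − 106.938384 = 76.464416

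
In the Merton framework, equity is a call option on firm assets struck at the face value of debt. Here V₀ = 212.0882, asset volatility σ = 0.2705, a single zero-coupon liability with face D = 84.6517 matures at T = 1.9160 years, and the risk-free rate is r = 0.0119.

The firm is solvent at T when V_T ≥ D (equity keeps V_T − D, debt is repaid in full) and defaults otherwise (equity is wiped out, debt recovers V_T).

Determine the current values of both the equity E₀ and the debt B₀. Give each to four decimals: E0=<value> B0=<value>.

E0=129.4386 B0=82.6496

d₁ = [ln(V₀/D) + (r + σ²/2)T] / (σ√T)
   = [ln(212.0882/84.6517) + (0.0119 + 0.5·0.2705²)·1.9160] / (0.2705·√1.9160)
   = [0.918457 + 0.092897] / 0.374425 = 2.701086
d₂ = d₁ − σ√T = 2.701086 − 0.374425 = 2.326661
N(d₁) = 0.996544,  N(d₂) = 0.990008,  e^(−rT) = 0.977458
E₀ = V₀·N(d₁) − D·e^(−rT)·N(d₂)
   = 212.0882·0.996544 − 84.6517·0.977458·0.990008 = 129.438592
B₀ = V₀ − E₀ = 212.0882 − 129.438592 = 82.649608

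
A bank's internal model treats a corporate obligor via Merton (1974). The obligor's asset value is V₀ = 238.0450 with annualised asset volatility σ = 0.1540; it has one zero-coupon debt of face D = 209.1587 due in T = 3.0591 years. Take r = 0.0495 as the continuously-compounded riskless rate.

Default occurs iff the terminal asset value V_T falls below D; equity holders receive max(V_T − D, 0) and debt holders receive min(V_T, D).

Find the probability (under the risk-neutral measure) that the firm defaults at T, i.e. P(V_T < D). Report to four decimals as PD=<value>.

d₁ = [ln(V₀/D) + (r + σ²/2)T] / (σ√T)
   = [ln(238.0450/209.1587) + (0.0495 + 0.5·0.1540²)·3.0591] / (0.1540·√3.0591)
   = [0.129366 + 0.187700] / 0.269350 = 1.177153
d₂ = d₁ − σ√T = 1.177153 − 0.269350 = 0.907803
risk-neutral PD = N(−d₂) = N(-0.907803) = 0.181991

PD=0.1820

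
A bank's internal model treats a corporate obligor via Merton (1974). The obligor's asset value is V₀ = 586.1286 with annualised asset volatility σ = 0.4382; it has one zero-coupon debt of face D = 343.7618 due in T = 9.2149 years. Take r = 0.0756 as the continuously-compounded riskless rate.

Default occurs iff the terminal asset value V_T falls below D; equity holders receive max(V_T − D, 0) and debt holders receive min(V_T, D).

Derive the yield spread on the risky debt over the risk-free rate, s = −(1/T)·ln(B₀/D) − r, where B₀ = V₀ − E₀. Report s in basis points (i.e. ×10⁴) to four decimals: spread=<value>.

d₁ = [ln(V₀/D) + (r + σ²/2)T] / (σ√T)
   = [ln(586.1286/343.7618) + (0.0756 + 0.5·0.4382²)·9.2149] / (0.4382·√9.2149)
   = [0.533590 + 1.581365] / 1.330202 = 1.589950
d₂ = d₁ − σ√T = 1.589950 − 1.330202 = 0.259748
N(d₁) = 0.944077,  N(d₂) = 0.602471,  e^(−rT) = 0.498253
E₀ = V₀·N(d₁) − D·e^(−rT)·N(d₂)
   = 586.1286·0.944077 − 343.7618·0.498253·0.602471 = 450.159009
B₀ = V₀ − E₀ = 586.1286 − 450.159009 = 135.969591
spread = −(1/T)·ln(B₀/D) − r = −(1/9.2149)·ln(135.969591/343.7618) − 0.0756 = 0.02505413
in basis points: 0.02505413 × 10⁴ = 250.5413 bp

spread=250.5413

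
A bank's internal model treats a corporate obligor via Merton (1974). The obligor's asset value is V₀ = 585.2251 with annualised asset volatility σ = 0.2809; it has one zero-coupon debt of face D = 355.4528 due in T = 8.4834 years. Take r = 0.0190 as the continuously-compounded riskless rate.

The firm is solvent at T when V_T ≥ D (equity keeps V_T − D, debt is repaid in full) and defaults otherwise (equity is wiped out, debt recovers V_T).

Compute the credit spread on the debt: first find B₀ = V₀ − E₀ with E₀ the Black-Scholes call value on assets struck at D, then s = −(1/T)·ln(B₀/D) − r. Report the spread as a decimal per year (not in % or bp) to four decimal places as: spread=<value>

spread=0.0162

d₁ = [ln(V₀/D) + (r + σ²/2)T] / (σ√T)
   = [ln(585.2251/355.4528) + (0.0190 + 0.5·0.2809²)·8.4834] / (0.2809·√8.4834)
   = [0.498604 + 0.495875] / 0.818157 = 1.215511
d₂ = d₁ − σ√T = 1.215511 − 0.818157 = 0.397354
N(d₁) = 0.887914,  N(d₂) = 0.654447,  e^(−rT) = 0.851135
E₀ = V₀·N(d₁) − D·e^(−rT)·N(d₂)
   = 585.2251·0.887914 − 355.4528·0.851135·0.654447 = 321.634575
B₀ = V₀ − E₀ = 585.2251 − 321.634575 = 263.590525
spread = −(1/T)·ln(B₀/D) − r = −(1/8.4834)·ln(263.590525/355.4528) − 0.0190 = 0.01624479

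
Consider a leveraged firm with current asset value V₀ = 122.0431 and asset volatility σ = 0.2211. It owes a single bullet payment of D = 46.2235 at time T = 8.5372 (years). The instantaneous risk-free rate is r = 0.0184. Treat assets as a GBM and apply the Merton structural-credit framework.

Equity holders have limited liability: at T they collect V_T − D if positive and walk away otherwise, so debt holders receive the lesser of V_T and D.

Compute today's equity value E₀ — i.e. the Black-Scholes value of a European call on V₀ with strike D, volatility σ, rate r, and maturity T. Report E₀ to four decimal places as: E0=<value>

d₁ = [ln(V₀/D) + (r + σ²/2)T] / (σ√T)
   = [ln(122.0431/46.2235) + (0.0184 + 0.5·0.2211²)·8.5372] / (0.2211·√8.5372)
   = [0.970886 + 0.365756] / 0.646021 = 2.069039
d₂ = d₁ − σ√T = 2.069039 − 0.646021 = 1.423018
N(d₁) = 0.980729,  N(d₂) = 0.922634,  e^(−rT) = 0.854632
E₀ = V₀·N(d₁) − D·e^(−rT)·N(d₂)
   = 122.0431·0.980729 − 46.2235·0.854632·0.922634 = 83.243356

E0=83.2434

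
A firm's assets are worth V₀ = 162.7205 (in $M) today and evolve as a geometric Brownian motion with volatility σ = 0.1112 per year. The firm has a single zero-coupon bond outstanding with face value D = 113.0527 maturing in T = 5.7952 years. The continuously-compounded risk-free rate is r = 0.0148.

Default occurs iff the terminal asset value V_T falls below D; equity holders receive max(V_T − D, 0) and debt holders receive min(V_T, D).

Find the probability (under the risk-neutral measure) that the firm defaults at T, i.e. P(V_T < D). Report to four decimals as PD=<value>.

d₁ = [ln(V₀/D) + (r + σ²/2)T] / (σ√T)
   = [ln(162.7205/113.0527) + (0.0148 + 0.5·0.1112²)·5.7952] / (0.1112·√5.7952)
   = [0.364180 + 0.121599] / 0.267694 = 1.814679
d₂ = d₁ − σ√T = 1.814679 − 0.267694 = 1.546984
risk-neutral PD = N(−d₂) = N(-1.546984) = 0.060934

PD=0.0609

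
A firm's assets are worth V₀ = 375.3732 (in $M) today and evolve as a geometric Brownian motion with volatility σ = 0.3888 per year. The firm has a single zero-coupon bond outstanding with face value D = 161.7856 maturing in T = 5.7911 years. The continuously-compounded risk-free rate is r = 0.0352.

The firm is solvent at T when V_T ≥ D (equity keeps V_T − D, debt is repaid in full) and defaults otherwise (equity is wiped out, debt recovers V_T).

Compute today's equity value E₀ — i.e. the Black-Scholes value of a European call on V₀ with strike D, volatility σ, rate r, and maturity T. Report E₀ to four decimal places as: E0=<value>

d₁ = [ln(V₀/D) + (r + σ²/2)T] / (σ√T)
   = [ln(375.3732/161.7856) + (0.0352 + 0.5·0.3888²)·5.7911] / (0.3888·√5.7911)
   = [0.841649 + 0.641554] / 0.935636 = 1.585235
d₂ = d₁ − σ√T = 1.585235 − 0.935636 = 0.649599
N(d₁) = 0.943544,  N(d₂) = 0.742024,  e^(−rT) = 0.815587
E₀ = V₀·N(d₁) − D·e^(−rT)·N(d₂)
   = 375.3732·0.943544 − 161.7856·0.815587·0.742024 = 256.270608

E0=256.2706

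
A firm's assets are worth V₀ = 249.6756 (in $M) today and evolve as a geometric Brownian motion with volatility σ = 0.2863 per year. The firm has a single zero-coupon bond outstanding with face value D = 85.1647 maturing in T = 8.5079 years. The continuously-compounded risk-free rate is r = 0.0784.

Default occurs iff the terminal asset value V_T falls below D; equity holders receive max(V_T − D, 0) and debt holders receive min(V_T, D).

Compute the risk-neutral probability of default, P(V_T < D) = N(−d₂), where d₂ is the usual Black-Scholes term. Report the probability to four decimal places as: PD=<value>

d₁ = [ln(V₀/D) + (r + σ²/2)T] / (σ√T)
   = [ln(249.6756/85.1647) + (0.0784 + 0.5·0.2863²)·8.5079] / (0.2863·√8.5079)
   = [1.075575 + 1.015706] / 0.835089 = 2.504263
d₂ = d₁ − σ√T = 2.504263 − 0.835089 = 1.669174
risk-neutral PD = N(−d₂) = N(-1.669174) = 0.047541

PD=0.0475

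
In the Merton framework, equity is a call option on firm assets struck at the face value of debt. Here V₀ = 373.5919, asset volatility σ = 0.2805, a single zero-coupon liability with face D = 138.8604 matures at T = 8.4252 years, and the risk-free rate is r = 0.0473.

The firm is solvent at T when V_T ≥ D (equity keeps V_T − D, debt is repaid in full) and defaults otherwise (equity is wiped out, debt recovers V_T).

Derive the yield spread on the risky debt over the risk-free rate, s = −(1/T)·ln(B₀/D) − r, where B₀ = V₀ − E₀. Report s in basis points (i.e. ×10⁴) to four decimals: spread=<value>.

spread=33.3045

d₁ = [ln(V₀/D) + (r + σ²/2)T] / (σ√T)
   = [ln(373.5919/138.8604) + (0.0473 + 0.5·0.2805²)·8.4252] / (0.2805·√8.4252)
   = [0.989695 + 0.729960] / 0.814185 = 2.112119
d₂ = d₁ − σ√T = 2.112119 − 0.814185 = 1.297934
N(d₁) = 0.982662,  N(d₂) = 0.902845,  e^(−rT) = 0.671318
E₀ = V₀·N(d₁) − D·e^(−rT)·N(d₂)
   = 373.5919·0.982662 − 138.8604·0.671318·0.902845 = 282.951737
B₀ = V₀ − E₀ = 373.5919 − 282.951737 = 90.640163
spread = −(1/T)·ln(B₀/D) − r = −(1/8.4252)·ln(90.640163/138.8604) − 0.0473 = 0.00333045
in basis points: 0.00333045 × 10⁴ = 33.3045 bp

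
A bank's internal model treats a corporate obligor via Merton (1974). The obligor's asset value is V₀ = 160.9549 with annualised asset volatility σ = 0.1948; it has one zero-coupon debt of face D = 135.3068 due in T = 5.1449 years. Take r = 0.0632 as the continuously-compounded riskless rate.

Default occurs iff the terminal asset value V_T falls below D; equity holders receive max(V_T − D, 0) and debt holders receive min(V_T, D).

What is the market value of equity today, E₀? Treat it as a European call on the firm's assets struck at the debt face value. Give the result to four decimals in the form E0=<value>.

E0=66.7419

d₁ = [ln(V₀/D) + (r + σ²/2)T] / (σ√T)
   = [ln(160.9549/135.3068) + (0.0632 + 0.5·0.1948²)·5.1449] / (0.1948·√5.1449)
   = [0.173579 + 0.422775] / 0.441853 = 1.349667
d₂ = d₁ − σ√T = 1.349667 − 0.441853 = 0.907815
N(d₁) = 0.911439,  N(d₂) = 0.818012,  e^(−rT) = 0.722413
E₀ = V₀·N(d₁) − D·e^(−rT)·N(d₂)
   = 160.9549·0.911439 − 135.3068·0.722413·0.818012 = 66.741934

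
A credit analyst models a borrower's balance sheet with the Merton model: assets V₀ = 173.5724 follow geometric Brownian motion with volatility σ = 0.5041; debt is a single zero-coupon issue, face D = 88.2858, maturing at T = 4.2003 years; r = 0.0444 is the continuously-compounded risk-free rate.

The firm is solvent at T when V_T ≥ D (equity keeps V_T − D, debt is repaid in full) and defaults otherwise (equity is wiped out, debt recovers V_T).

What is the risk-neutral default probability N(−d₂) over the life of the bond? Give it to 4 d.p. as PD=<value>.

PD=0.3751

d₁ = [ln(V₀/D) + (r + σ²/2)T] / (σ√T)
   = [ln(173.5724/88.2858) + (0.0444 + 0.5·0.5041²)·4.2003] / (0.5041·√4.2003)
   = [0.676016 + 0.720177] / 1.033134 = 1.351414
d₂ = d₁ − σ√T = 1.351414 − 1.033134 = 0.318279
risk-neutral PD = N(−d₂) = N(-0.318279) = 0.375137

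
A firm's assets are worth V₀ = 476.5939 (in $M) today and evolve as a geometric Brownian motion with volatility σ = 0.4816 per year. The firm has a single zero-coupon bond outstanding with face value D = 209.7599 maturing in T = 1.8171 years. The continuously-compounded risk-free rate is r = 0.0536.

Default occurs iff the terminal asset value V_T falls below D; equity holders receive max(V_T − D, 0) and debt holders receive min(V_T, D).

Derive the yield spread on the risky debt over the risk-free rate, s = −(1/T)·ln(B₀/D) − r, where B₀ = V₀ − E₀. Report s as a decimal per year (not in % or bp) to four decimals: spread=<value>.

spread=0.0197

d₁ = [ln(V₀/D) + (r + σ²/2)T] / (σ√T)
   = [ln(476.5939/209.7599) + (0.0536 + 0.5·0.4816²)·1.8171] / (0.4816·√1.8171)
   = [0.820701 + 0.308124] / 0.649196 = 1.738805
d₂ = d₁ − σ√T = 1.738805 − 0.649196 = 1.089609
N(d₁) = 0.958965,  N(d₂) = 0.862057,  e^(−rT) = 0.907196
E₀ = V₀·N(d₁) − D·e^(−rT)·N(d₂)
   = 476.5939·0.958965 − 209.7599·0.907196·0.862057 = 292.993300
B₀ = V₀ − E₀ = 476.5939 − 292.993300 = 183.600600
spread = −(1/T)·ln(B₀/D) − r = −(1/1.8171)·ln(183.600600/209.7599) − 0.0536 = 0.01970405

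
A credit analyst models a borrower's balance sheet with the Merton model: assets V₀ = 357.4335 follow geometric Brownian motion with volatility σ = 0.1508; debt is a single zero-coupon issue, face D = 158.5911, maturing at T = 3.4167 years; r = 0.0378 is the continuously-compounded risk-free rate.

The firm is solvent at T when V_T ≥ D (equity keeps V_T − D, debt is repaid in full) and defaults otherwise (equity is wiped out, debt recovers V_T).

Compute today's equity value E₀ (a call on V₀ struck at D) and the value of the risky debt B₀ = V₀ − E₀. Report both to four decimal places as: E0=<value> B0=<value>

d₁ = [ln(V₀/D) + (r + σ²/2)T] / (σ√T)
   = [ln(357.4335/158.5911) + (0.0378 + 0.5·0.1508²)·3.4167] / (0.1508·√3.4167)
   = [0.812620 + 0.168000] / 0.278744 = 3.518003
d₂ = d₁ − σ√T = 3.518003 − 0.278744 = 3.239259
N(d₁) = 0.999783,  N(d₂) = 0.999401,  e^(−rT) = 0.878841
E₀ = V₀·N(d₁) − D·e^(−rT)·N(d₂)
   = 357.4335·0.999783 − 158.5911·0.878841·0.999401 = 218.062943
B₀ = V₀ − E₀ = 357.4335 − 218.062943 = 139.370557

E0=218.0629 B0=139.3706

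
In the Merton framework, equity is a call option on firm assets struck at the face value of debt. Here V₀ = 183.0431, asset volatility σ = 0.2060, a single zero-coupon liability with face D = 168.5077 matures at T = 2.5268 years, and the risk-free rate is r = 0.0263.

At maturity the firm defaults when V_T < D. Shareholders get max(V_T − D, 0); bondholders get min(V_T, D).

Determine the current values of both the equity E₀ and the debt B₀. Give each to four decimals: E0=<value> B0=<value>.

d₁ = [ln(V₀/D) + (r + σ²/2)T] / (σ√T)
   = [ln(183.0431/168.5077) + (0.0263 + 0.5·0.2060²)·2.5268] / (0.2060·√2.5268)
   = [0.082740 + 0.120068] / 0.327456 = 0.619347
d₂ = d₁ − σ√T = 0.619347 − 0.327456 = 0.291891
N(d₁) = 0.732156,  N(d₂) = 0.614815,  e^(−rT) = 0.935705
E₀ = V₀·N(d₁) − D·e^(−rT)·N(d₂)
   = 183.0431·0.732156 − 168.5077·0.935705·0.614815 = 37.076058
B₀ = V₀ − E₀ = 183.0431 − 37.076058 = 145.967042

E0=37.0761 B0=145.9670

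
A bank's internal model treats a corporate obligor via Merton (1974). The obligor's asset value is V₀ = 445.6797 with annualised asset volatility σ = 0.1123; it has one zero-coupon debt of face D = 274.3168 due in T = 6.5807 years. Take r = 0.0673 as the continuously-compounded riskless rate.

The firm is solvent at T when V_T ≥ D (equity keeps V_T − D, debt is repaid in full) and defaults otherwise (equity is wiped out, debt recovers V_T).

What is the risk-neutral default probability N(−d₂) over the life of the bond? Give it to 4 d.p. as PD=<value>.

d₁ = [ln(V₀/D) + (r + σ²/2)T] / (σ√T)
   = [ln(445.6797/274.3168) + (0.0673 + 0.5·0.1123²)·6.5807] / (0.1123·√6.5807)
   = [0.485317 + 0.484377] / 0.288082 = 3.366036
d₂ = d₁ − σ√T = 3.366036 − 0.288082 = 3.077954
risk-neutral PD = N(−d₂) = N(-3.077954) = 0.001042

PD=0.0010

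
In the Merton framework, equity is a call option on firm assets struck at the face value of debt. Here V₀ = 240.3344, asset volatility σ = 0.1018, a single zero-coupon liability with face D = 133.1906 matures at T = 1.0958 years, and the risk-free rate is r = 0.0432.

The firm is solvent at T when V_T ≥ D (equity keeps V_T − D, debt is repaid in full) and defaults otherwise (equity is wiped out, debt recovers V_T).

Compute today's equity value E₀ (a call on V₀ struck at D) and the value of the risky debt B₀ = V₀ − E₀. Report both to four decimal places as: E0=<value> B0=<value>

E0=113.3019 B0=127.0325

d₁ = [ln(V₀/D) + (r + σ²/2)T] / (σ√T)
   = [ln(240.3344/133.1906) + (0.0432 + 0.5·0.1018²)·1.0958] / (0.1018·√1.0958)
   = [0.590250 + 0.053017] / 0.106565 = 6.036395
d₂ = d₁ − σ√T = 6.036395 − 0.106565 = 5.929830
N(d₁) = 1.000000,  N(d₂) = 1.000000,  e^(−rT) = 0.953764
E₀ = V₀·N(d₁) − D·e^(−rT)·N(d₂)
   = 240.3344·1.000000 − 133.1906·0.953764·1.000000 = 113.301942
B₀ = V₀ − E₀ = 240.3344 − 113.301942 = 127.032458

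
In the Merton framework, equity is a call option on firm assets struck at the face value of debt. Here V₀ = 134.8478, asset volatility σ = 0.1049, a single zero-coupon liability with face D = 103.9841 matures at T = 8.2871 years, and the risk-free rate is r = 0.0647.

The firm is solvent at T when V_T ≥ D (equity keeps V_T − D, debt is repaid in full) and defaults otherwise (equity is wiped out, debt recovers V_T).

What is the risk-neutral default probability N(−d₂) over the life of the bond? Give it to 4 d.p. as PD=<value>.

d₁ = [ln(V₀/D) + (r + σ²/2)T] / (σ√T)
   = [ln(134.8478/103.9841) + (0.0647 + 0.5·0.1049²)·8.2871] / (0.1049·√8.2871)
   = [0.259909 + 0.581771] / 0.301979 = 2.787213
d₂ = d₁ − σ√T = 2.787213 − 0.301979 = 2.485234
risk-neutral PD = N(−d₂) = N(-2.485234) = 0.006473

PD=0.0065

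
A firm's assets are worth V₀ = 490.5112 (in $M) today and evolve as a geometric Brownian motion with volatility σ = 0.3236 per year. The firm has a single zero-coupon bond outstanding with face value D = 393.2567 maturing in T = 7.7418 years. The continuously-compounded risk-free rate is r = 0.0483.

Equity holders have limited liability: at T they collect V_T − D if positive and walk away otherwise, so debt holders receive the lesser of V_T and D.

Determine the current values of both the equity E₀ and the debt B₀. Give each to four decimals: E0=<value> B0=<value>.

d₁ = [ln(V₀/D) + (r + σ²/2)T] / (σ√T)
   = [ln(490.5112/393.2567) + (0.0483 + 0.5·0.3236²)·7.7418] / (0.3236·√7.7418)
   = [0.220986 + 0.779278] / 0.900388 = 1.110925
d₂ = d₁ − σ√T = 1.110925 − 0.900388 = 0.210538
N(d₁) = 0.866700,  N(d₂) = 0.583376,  e^(−rT) = 0.688026
E₀ = V₀·N(d₁) − D·e^(−rT)·N(d₂)
   = 490.5112·0.866700 − 393.2567·0.688026·0.583376 = 267.281448
B₀ = V₀ − E₀ = 490.5112 − 267.281448 = 223.229752

E0=267.2814 B0=223.2298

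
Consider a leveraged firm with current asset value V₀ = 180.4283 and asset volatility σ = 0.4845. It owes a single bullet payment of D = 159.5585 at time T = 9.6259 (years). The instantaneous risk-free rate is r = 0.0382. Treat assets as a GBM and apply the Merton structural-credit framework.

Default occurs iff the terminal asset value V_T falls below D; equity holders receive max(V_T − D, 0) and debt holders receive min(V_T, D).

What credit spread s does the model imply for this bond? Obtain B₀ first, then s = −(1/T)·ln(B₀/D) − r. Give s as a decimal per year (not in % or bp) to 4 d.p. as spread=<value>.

d₁ = [ln(V₀/D) + (r + σ²/2)T] / (σ√T)
   = [ln(180.4283/159.5585) + (0.0382 + 0.5·0.4845²)·9.6259] / (0.4845·√9.6259)
   = [0.122923 + 1.497502] / 1.503192 = 1.077990
d₂ = d₁ − σ√T = 1.077990 − 1.503192 = -0.425202
N(d₁) = 0.859481,  N(d₂) = 0.335345,  e^(−rT) = 0.692318
E₀ = V₀·N(d₁) − D·e^(−rT)·N(d₂)
   = 180.4283·0.859481 − 159.5585·0.692318·0.335345 = 118.030729
B₀ = V₀ − E₀ = 180.4283 − 118.030729 = 62.397571
spread = −(1/T)·ln(B₀/D) − r = −(1/9.6259)·ln(62.397571/159.5585) − 0.0382 = 0.05933730

spread=0.0593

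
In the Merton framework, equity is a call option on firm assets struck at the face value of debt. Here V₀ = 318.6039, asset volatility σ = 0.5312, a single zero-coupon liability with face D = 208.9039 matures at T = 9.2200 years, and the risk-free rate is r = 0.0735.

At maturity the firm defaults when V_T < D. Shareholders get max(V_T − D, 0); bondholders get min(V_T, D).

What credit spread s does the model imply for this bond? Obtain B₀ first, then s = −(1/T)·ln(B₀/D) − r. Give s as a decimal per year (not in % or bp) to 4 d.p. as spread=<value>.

spread=0.0458

d₁ = [ln(V₀/D) + (r + σ²/2)T] / (σ√T)
   = [ln(318.6039/208.9039) + (0.0735 + 0.5·0.5312²)·9.2200] / (0.5312·√9.2200)
   = [0.422074 + 1.978490] / 1.612960 = 1.488297
d₂ = d₁ − σ√T = 1.488297 − 1.612960 = -0.124662
N(d₁) = 0.931664,  N(d₂) = 0.450395,  e^(−rT) = 0.507799
E₀ = V₀·N(d₁) − D·e^(−rT)·N(d₂)
   = 318.6039·0.931664 − 208.9039·0.507799·0.450395 = 249.053243
B₀ = V₀ − E₀ = 318.6039 − 249.053243 = 69.550657
spread = −(1/T)·ln(B₀/D) − r = −(1/9.2200)·ln(69.550657/208.9039) − 0.0735 = 0.04578622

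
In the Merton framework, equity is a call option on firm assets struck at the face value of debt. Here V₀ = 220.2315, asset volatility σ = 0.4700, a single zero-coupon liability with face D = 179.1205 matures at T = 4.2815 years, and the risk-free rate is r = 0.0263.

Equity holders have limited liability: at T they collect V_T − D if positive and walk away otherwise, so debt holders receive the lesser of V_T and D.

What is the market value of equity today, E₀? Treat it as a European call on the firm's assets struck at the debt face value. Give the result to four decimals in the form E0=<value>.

E0=104.5186

d₁ = [ln(V₀/D) + (r + σ²/2)T] / (σ√T)
   = [ln(220.2315/179.1205) + (0.0263 + 0.5·0.4700²)·4.2815] / (0.4700·√4.2815)
   = [0.206621 + 0.585495] / 0.972514 = 0.814503
d₂ = d₁ − σ√T = 0.814503 − 0.972514 = -0.158011
N(d₁) = 0.792322,  N(d₂) = 0.437224,  e^(−rT) = 0.893505
E₀ = V₀·N(d₁) − D·e^(−rT)·N(d₂)
   = 220.2315·0.792322 − 179.1205·0.893505·0.437224 = 104.518619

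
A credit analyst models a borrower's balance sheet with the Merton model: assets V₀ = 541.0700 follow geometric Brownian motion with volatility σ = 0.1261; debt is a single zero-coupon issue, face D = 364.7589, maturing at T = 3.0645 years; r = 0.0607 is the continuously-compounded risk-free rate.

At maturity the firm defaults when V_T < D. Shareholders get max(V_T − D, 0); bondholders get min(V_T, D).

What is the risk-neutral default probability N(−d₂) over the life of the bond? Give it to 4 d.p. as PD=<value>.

PD=0.0059

d₁ = [ln(V₀/D) + (r + σ²/2)T] / (σ√T)
   = [ln(541.0700/364.7589) + (0.0607 + 0.5·0.1261²)·3.0645] / (0.1261·√3.0645)
   = [0.394312 + 0.210380] / 0.220747 = 2.739298
d₂ = d₁ − σ√T = 2.739298 − 0.220747 = 2.518551
risk-neutral PD = N(−d₂) = N(-2.518551) = 0.005892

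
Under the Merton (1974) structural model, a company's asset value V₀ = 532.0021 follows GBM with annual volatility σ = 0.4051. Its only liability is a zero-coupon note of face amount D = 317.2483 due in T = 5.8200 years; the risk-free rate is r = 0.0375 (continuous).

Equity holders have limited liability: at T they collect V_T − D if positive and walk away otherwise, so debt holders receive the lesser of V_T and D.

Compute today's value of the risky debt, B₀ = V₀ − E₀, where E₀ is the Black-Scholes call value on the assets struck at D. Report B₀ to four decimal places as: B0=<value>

B0=211.1312

d₁ = [ln(V₀/D) + (r + σ²/2)T] / (σ√T)
   = [ln(532.0021/317.2483) + (0.0375 + 0.5·0.4051²)·5.8200] / (0.4051·√5.8200)
   = [0.516963 + 0.695798] / 0.977291 = 1.240942
d₂ = d₁ − σ√T = 1.240942 − 0.977291 = 0.263652
N(d₁) = 0.892686,  N(d₂) = 0.603976,  e^(−rT) = 0.803924
E₀ = V₀·N(d₁) − D·e^(−rT)·N(d₂)
   = 532.0021·0.892686 − 317.2483·0.803924·0.603976 = 320.870869
B₀ = V₀ − E₀ = 532.0021 − 320.870869 = 211.131231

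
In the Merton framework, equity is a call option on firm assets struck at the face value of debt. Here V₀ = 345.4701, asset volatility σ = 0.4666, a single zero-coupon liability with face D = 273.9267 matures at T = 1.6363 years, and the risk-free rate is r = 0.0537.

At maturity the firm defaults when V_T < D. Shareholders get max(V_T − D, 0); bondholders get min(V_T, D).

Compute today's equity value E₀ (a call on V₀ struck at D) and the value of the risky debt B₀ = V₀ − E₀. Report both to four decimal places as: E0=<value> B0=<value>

E0=126.6807 B0=218.7894

d₁ = [ln(V₀/D) + (r + σ²/2)T] / (σ√T)
   = [ln(345.4701/273.9267) + (0.0537 + 0.5·0.4666²)·1.6363] / (0.4666·√1.6363)
   = [0.232046 + 0.265993] / 0.596865 = 0.834424
d₂ = d₁ − σ√T = 0.834424 − 0.596865 = 0.237559
N(d₁) = 0.797979,  N(d₂) = 0.593889,  e^(−rT) = 0.915881
E₀ = V₀·N(d₁) − D·e^(−rT)·N(d₂)
   = 345.4701·0.797979 − 273.9267·0.915881·0.593889 = 126.680693
B₀ = V₀ − E₀ = 345.4701 − 126.680693 = 218.789407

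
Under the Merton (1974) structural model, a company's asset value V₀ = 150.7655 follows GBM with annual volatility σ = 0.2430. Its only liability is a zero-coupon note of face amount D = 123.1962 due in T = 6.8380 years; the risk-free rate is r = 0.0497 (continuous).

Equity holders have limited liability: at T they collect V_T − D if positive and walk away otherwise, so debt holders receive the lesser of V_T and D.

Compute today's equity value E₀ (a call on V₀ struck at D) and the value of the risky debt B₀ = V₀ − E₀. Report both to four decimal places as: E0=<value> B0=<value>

E0=70.8232 B0=79.9423

d₁ = [ln(V₀/D) + (r + σ²/2)T] / (σ√T)
   = [ln(150.7655/123.1962) + (0.0497 + 0.5·0.2430²)·6.8380] / (0.2430·√6.8380)
   = [0.201947 + 0.541737] / 0.635435 = 1.170356
d₂ = d₁ − σ√T = 1.170356 − 0.635435 = 0.534921
N(d₁) = 0.879071,  N(d₂) = 0.703648,  e^(−rT) = 0.711878
E₀ = V₀·N(d₁) − D·e^(−rT)·N(d₂)
   = 150.7655·0.879071 − 123.1962·0.711878·0.703648 = 70.823201
B₀ = V₀ − E₀ = 150.7655 − 70.823201 = 79.942299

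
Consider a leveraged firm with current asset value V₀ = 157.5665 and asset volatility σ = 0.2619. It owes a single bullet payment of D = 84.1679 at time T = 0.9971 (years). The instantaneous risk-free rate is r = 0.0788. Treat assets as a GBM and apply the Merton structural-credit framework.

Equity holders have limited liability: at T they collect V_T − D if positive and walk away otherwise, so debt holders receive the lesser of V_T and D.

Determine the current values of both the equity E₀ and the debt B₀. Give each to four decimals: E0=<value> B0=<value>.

E0=79.7893 B0=77.7772

d₁ = [ln(V₀/D) + (r + σ²/2)T] / (σ√T)
   = [ln(157.5665/84.1679) + (0.0788 + 0.5·0.2619²)·0.9971] / (0.2619·√0.9971)
   = [0.627034 + 0.112768] / 0.261520 = 2.828854
d₂ = d₁ − σ√T = 2.828854 − 0.261520 = 2.567334
N(d₁) = 0.997664,  N(d₂) = 0.994876,  e^(−rT) = 0.924436
E₀ = V₀·N(d₁) − D·e^(−rT)·N(d₂)
   = 157.5665·0.997664 − 84.1679·0.924436·0.994876 = 79.789331
B₀ = V₀ − E₀ = 157.5665 − 79.789331 = 77.777169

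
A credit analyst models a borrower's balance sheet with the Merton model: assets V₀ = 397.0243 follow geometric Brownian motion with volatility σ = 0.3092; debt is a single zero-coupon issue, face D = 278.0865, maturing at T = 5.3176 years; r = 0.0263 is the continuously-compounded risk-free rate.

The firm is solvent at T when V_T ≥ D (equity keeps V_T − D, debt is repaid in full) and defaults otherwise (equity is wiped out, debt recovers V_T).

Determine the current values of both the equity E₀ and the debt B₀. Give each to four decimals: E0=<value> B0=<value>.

E0=185.9203 B0=211.1040

d₁ = [ln(V₀/D) + (r + σ²/2)T] / (σ√T)
   = [ln(397.0243/278.0865) + (0.0263 + 0.5·0.3092²)·5.3176] / (0.3092·√5.3176)
   = [0.356065 + 0.394046] / 0.713013 = 1.052031
d₂ = d₁ − σ√T = 1.052031 − 0.713013 = 0.339019
N(d₁) = 0.853607,  N(d₂) = 0.632702,  e^(−rT) = 0.869486
E₀ = V₀·N(d₁) − D·e^(−rT)·N(d₂)
   = 397.0243·0.853607 − 278.0865·0.869486·0.632702 = 185.920347
B₀ = V₀ − E₀ = 397.0243 − 185.920347 = 211.103953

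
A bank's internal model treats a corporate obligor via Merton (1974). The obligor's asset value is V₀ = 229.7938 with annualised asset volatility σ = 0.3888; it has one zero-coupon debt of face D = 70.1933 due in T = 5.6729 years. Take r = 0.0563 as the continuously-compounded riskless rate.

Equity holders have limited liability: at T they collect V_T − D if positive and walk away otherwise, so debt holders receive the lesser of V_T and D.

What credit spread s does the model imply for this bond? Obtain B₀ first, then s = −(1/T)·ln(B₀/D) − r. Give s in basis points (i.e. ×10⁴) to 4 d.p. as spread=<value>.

d₁ = [ln(V₀/D) + (r + σ²/2)T] / (σ√T)
   = [ln(229.7938/70.1933) + (0.0563 + 0.5·0.3888²)·5.6729] / (0.3888·√5.6729)
   = [1.185930 + 0.748157] / 0.926038 = 2.088561
d₂ = d₁ − σ√T = 2.088561 − 0.926038 = 1.162523
N(d₁) = 0.981626,  N(d₂) = 0.877488,  e^(−rT) = 0.726596
E₀ = V₀·N(d₁) − D·e^(−rT)·N(d₂)
   = 229.7938·0.981626 − 70.1933·0.726596·0.877488 = 180.817820
B₀ = V₀ − E₀ = 229.7938 − 180.817820 = 48.975980
spread = −(1/T)·ln(B₀/D) − r = −(1/5.6729)·ln(48.975980/70.1933) − 0.0563 = 0.00714601
in basis points: 0.00714601 × 10⁴ = 71.4601 bp

spread=71.4601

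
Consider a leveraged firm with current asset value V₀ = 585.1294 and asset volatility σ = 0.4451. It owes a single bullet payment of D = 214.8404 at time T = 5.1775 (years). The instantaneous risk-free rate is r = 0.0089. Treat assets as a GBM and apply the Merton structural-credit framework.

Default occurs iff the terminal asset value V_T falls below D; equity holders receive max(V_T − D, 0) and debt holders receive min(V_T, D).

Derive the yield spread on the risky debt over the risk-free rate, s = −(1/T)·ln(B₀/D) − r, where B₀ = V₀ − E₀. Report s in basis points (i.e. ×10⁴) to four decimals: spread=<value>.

spread=253.1147

d₁ = [ln(V₀/D) + (r + σ²/2)T] / (σ√T)
   = [ln(585.1294/214.8404) + (0.0089 + 0.5·0.4451²)·5.1775] / (0.4451·√5.1775)
   = [1.001938 + 0.558947] / 1.012786 = 1.541180
d₂ = d₁ − σ√T = 1.541180 − 1.012786 = 0.528394
N(d₁) = 0.938363,  N(d₂) = 0.701387,  e^(−rT) = 0.954966
E₀ = V₀·N(d₁) − D·e^(−rT)·N(d₂)
   = 585.1294·0.938363 − 214.8404·0.954966·0.701387 = 405.163831
B₀ = V₀ − E₀ = 585.1294 − 405.163831 = 179.965569
spread = −(1/T)·ln(B₀/D) − r = −(1/5.1775)·ln(179.965569/214.8404) − 0.0089 = 0.02531147
in basis points: 0.02531147 × 10⁴ = 253.1147 bp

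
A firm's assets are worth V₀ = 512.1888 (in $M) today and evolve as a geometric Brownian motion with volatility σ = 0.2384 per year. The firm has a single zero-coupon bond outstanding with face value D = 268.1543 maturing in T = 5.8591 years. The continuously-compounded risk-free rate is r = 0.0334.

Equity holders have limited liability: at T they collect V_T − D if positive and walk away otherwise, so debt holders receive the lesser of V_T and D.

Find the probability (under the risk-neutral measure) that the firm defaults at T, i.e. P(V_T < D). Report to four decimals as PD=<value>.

PD=0.1206

d₁ = [ln(V₀/D) + (r + σ²/2)T] / (σ√T)
   = [ln(512.1888/268.1543) + (0.0334 + 0.5·0.2384²)·5.8591] / (0.2384·√5.8591)
   = [0.647131 + 0.362194] / 0.577061 = 1.749078
d₂ = d₁ − σ√T = 1.749078 − 0.577061 = 1.172017
risk-neutral PD = N(−d₂) = N(-1.172017) = 0.120595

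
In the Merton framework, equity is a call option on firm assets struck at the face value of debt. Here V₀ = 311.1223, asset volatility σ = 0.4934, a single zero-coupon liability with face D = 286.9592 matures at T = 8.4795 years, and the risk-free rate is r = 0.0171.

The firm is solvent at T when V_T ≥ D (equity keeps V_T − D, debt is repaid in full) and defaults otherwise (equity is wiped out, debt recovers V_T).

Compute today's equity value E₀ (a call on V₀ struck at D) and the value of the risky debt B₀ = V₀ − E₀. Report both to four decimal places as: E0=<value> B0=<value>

d₁ = [ln(V₀/D) + (r + σ²/2)T] / (σ√T)
   = [ln(311.1223/286.9592) + (0.0171 + 0.5·0.4934²)·8.4795] / (0.4934·√8.4795)
   = [0.080846 + 1.177139] / 1.436760 = 0.875571
d₂ = d₁ − σ√T = 0.875571 − 1.436760 = -0.561189
N(d₁) = 0.809368,  N(d₂) = 0.287334,  e^(−rT) = 0.865023
E₀ = V₀·N(d₁) − D·e^(−rT)·N(d₂)
   = 311.1223·0.809368 − 286.9592·0.865023·0.287334 = 180.488628
B₀ = V₀ − E₀ = 311.1223 − 180.488628 = 130.633672

E0=180.4886 B0=130.6337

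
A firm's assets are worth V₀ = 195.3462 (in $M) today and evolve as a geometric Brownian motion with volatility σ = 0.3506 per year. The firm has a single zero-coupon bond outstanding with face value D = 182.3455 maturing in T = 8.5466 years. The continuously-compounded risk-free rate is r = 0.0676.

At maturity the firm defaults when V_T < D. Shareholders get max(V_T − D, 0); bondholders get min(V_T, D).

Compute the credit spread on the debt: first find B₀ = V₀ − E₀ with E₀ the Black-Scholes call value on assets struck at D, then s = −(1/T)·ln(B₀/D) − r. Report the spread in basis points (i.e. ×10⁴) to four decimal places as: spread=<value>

spread=278.0089

d₁ = [ln(V₀/D) + (r + σ²/2)T] / (σ√T)
   = [ln(195.3462/182.3455) + (0.0676 + 0.5·0.3506²)·8.5466] / (0.3506·√8.5466)
   = [0.068870 + 1.103026] / 1.024964 = 1.143353
d₂ = d₁ − σ√T = 1.143353 − 1.024964 = 0.118389
N(d₁) = 0.873554,  N(d₂) = 0.547120,  e^(−rT) = 0.561159
E₀ = V₀·N(d₁) − D·e^(−rT)·N(d₂)
   = 195.3462·0.873554 − 182.3455·0.561159·0.547120 = 114.661418
B₀ = V₀ − E₀ = 195.3462 − 114.661418 = 80.684782
spread = −(1/T)·ln(B₀/D) − r = −(1/8.5466)·ln(80.684782/182.3455) − 0.0676 = 0.02780089
in basis points: 0.02780089 × 10⁴ = 278.0089 bp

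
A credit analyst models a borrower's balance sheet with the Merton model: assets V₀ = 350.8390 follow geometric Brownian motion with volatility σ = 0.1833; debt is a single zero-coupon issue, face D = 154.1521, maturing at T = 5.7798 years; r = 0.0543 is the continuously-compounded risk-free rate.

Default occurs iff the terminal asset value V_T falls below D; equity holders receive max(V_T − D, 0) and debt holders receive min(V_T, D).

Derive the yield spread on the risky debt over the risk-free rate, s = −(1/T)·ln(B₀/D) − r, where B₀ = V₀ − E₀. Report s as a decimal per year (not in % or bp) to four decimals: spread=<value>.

d₁ = [ln(V₀/D) + (r + σ²/2)T] / (σ√T)
   = [ln(350.8390/154.1521) + (0.0543 + 0.5·0.1833²)·5.7798] / (0.1833·√5.7798)
   = [0.822388 + 0.410941] / 0.440675 = 2.798722
d₂ = d₁ − σ√T = 2.798722 − 0.440675 = 2.358047
N(d₁) = 0.997435,  N(d₂) = 0.990814,  e^(−rT) = 0.730634
E₀ = V₀·N(d₁) − D·e^(−rT)·N(d₂)
   = 350.8390·0.997435 − 154.1521·0.730634·0.990814 = 238.344870
B₀ = V₀ − E₀ = 350.8390 − 238.344870 = 112.494130
spread = −(1/T)·ln(B₀/D) − r = −(1/5.7798)·ln(112.494130/154.1521) − 0.0543 = 0.00020686

spread=0.0002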